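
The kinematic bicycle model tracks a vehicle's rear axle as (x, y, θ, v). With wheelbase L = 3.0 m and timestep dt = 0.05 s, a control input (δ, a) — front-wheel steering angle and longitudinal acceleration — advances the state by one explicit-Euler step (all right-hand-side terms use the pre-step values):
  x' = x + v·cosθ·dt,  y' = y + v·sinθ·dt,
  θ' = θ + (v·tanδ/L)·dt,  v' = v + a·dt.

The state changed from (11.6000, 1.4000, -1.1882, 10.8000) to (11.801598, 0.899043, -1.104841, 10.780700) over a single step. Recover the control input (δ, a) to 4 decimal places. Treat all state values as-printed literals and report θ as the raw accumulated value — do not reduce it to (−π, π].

δ = 0.4337, a = -0.3860

a = (v'−v)/dt = (-0.019300)/0.05 = -0.3860
Δθ = θ'−θ = 0.083359;  (v·dt/L) = 10.8000·0.05/3.0 = 0.180000
tan δ = Δθ·L/(v·dt) = 0.463106  →  δ = 0.4337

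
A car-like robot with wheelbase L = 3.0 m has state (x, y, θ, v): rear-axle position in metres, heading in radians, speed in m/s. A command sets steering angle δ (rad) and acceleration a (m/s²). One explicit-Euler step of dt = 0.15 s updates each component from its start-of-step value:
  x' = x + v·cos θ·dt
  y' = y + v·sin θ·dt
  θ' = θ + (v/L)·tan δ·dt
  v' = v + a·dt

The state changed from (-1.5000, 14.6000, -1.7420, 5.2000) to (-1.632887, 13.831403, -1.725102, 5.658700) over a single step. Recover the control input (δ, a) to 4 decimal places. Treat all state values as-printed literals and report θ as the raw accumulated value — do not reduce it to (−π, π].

δ = 0.0649, a = 3.0580

a = (v'−v)/dt = (0.458700)/0.15 = 3.0580
Δθ = θ'−θ = 0.016898;  (v·dt/L) = 5.2000·0.15/3.0 = 0.260000
tan δ = Δθ·L/(v·dt) = 0.064992  →  δ = 0.0649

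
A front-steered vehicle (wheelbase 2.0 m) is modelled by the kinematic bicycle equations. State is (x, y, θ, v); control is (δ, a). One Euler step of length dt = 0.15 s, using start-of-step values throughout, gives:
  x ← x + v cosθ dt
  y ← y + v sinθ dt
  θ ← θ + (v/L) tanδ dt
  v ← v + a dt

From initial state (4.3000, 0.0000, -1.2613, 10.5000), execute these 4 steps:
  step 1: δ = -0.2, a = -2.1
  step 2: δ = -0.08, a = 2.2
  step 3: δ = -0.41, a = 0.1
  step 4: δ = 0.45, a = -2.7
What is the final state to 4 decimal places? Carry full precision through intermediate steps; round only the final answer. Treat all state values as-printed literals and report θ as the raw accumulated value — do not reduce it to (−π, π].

(4.7503, -6.1106, -1.4434, 10.1250)

after step 1 (δ=-0.2, a=-2.1): (4.779712, -1.500167, -1.420934, 10.185000)
after step 2 (δ=-0.08, a=2.2): (5.007808, -3.010794, -1.482175, 10.515000)
after step 3 (δ=-0.41, a=0.1): (5.147403, -4.581854, -1.824936, 10.530000)
after step 4 (δ=0.45, a=-2.7): (4.750297, -6.110620, -1.443443, 10.125000)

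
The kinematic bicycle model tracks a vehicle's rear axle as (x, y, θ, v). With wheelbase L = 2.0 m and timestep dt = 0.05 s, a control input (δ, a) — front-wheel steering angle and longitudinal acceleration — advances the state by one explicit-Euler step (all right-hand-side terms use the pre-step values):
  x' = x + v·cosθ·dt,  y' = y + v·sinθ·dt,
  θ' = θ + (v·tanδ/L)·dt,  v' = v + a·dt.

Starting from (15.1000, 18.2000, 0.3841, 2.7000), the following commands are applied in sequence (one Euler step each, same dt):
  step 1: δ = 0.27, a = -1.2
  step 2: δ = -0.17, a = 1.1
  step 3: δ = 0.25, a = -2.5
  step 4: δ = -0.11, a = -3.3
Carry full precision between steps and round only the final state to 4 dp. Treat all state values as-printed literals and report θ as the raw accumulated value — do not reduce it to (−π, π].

after step 1 (δ=0.27, a=-1.2): (15.225163, 18.250588, 0.402781, 2.640000)
after step 2 (δ=-0.17, a=1.1): (15.346600, 18.302329, 0.391452, 2.695000)
after step 3 (δ=0.25, a=-2.5): (15.471157, 18.353740, 0.408655, 2.570000)
after step 4 (δ=-0.11, a=-3.3): (15.589076, 18.404803, 0.401559, 2.405000)

(15.5891, 18.4048, 0.4016, 2.4050)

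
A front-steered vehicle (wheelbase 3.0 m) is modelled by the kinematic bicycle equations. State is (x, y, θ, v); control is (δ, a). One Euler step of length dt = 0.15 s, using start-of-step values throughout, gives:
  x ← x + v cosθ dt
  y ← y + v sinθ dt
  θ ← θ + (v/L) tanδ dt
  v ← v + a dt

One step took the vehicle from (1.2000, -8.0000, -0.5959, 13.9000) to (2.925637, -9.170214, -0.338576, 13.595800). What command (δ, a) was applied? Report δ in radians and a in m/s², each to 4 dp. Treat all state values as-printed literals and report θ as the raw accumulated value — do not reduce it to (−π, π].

δ = 0.3546, a = -2.0280

a = (v'−v)/dt = (-0.304200)/0.15 = -2.0280
Δθ = θ'−θ = 0.257324;  (v·dt/L) = 13.9000·0.15/3.0 = 0.695000
tan δ = Δθ·L/(v·dt) = 0.370250  →  δ = 0.3546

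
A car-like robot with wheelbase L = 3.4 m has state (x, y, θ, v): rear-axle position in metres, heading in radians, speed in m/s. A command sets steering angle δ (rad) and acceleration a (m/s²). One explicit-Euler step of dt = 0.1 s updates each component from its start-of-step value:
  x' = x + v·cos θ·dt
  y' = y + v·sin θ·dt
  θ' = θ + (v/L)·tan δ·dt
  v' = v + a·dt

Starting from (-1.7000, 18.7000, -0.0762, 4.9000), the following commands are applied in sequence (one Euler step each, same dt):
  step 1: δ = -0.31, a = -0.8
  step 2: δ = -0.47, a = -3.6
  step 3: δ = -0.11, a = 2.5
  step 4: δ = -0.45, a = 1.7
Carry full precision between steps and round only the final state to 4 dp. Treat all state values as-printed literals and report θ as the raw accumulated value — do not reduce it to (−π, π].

after step 1 (δ=-0.31, a=-0.8): (-1.211422, 18.662698, -0.122365, 4.820000)
after step 2 (δ=-0.47, a=-3.6): (-0.733026, 18.603865, -0.194376, 4.460000)
after step 3 (δ=-0.11, a=2.5): (-0.295425, 18.517718, -0.208864, 4.710000)
after step 4 (δ=-0.45, a=1.7): (0.165339, 18.420057, -0.275782, 4.880000)

(0.1653, 18.4201, -0.2758, 4.8800)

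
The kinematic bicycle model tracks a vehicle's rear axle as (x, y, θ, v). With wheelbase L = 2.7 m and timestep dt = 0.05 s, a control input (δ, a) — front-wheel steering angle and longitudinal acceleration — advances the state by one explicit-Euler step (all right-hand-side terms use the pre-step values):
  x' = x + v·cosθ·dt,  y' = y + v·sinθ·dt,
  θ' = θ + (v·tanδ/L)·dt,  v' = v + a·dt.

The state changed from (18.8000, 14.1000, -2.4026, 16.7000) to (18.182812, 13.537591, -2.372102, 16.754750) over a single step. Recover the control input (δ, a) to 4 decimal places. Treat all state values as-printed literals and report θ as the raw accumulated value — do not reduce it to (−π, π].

δ = 0.0983, a = 1.0950

a = (v'−v)/dt = (0.054750)/0.05 = 1.0950
Δθ = θ'−θ = 0.030498;  (v·dt/L) = 16.7000·0.05/2.7 = 0.309259
tan δ = Δθ·L/(v·dt) = 0.098616  →  δ = 0.0983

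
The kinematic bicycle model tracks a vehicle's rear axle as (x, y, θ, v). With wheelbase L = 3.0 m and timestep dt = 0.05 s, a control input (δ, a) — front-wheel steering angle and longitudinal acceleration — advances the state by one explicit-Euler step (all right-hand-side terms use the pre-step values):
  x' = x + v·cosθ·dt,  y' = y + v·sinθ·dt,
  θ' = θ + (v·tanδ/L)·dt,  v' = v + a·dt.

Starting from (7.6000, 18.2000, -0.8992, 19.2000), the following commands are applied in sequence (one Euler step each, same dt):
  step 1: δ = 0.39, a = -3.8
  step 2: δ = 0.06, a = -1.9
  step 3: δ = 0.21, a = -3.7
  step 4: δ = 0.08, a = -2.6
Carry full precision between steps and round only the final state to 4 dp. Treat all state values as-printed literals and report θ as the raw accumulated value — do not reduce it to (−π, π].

(10.3015, 15.5548, -0.6564, 18.6000)

after step 1 (δ=0.39, a=-3.8): (8.197347, 17.448484, -0.767662, 19.010000)
after step 2 (δ=0.06, a=-1.9): (8.881266, 16.788404, -0.748630, 18.915000)
after step 3 (δ=0.21, a=-3.7): (9.574143, 16.144693, -0.681436, 18.730000)
after step 4 (δ=0.08, a=-2.6): (10.301494, 15.554783, -0.656410, 18.600000)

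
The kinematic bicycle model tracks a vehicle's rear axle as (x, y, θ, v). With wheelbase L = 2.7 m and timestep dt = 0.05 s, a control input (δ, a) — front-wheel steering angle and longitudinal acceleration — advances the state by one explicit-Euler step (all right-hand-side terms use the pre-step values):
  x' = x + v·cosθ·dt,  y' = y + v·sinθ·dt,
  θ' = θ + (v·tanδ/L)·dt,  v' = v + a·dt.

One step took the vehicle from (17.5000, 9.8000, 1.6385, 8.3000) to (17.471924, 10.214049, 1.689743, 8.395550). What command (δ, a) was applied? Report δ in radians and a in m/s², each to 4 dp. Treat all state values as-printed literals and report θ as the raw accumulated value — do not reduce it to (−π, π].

δ = 0.3218, a = 1.9110

a = (v'−v)/dt = (0.095550)/0.05 = 1.9110
Δθ = θ'−θ = 0.051243;  (v·dt/L) = 8.3000·0.05/2.7 = 0.153704
tan δ = Δθ·L/(v·dt) = 0.333388  →  δ = 0.3218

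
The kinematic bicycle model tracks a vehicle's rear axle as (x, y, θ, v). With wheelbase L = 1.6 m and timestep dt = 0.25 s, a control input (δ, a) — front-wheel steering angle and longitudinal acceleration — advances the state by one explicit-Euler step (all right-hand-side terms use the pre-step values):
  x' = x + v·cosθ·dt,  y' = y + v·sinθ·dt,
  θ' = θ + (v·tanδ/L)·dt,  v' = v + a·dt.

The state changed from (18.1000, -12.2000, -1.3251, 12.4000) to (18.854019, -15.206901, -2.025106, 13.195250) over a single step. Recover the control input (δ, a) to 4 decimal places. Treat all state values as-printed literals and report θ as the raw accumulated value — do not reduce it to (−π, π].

a = (v'−v)/dt = (0.795250)/0.25 = 3.1810
Δθ = θ'−θ = -0.700006;  (v·dt/L) = 12.4000·0.25/1.6 = 1.937500
tan δ = Δθ·L/(v·dt) = -0.361293  →  δ = -0.3467

δ = -0.3467, a = 3.1810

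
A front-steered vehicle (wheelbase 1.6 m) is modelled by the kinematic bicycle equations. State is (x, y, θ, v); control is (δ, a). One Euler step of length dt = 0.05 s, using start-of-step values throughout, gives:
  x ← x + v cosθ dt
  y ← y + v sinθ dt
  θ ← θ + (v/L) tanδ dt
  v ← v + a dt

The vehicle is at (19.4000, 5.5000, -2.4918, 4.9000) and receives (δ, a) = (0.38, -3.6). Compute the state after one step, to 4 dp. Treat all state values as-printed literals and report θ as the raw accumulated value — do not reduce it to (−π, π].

(19.2049, 5.3518, -2.4306, 4.7200)

x' = 19.4000 + 4.9000·cos(-2.4918)·0.05 = 19.2049
y' = 5.5000 + 4.9000·sin(-2.4918)·0.05 = 5.3518
θ' = -2.4918 + (4.9000/1.6)·tan(0.38)·0.05 = -2.4306
v' = 4.9000 − 3.6000·0.05 = 4.7200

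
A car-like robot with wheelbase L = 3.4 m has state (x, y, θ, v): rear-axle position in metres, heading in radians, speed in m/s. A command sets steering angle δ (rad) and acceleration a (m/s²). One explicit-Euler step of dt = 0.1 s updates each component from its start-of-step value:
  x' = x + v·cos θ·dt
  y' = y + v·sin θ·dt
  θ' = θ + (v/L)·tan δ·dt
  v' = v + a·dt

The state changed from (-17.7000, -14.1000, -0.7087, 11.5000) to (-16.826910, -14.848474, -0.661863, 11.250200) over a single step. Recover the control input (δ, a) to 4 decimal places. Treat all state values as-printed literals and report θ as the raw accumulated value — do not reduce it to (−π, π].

δ = 0.1376, a = -2.4980

a = (v'−v)/dt = (-0.249800)/0.1 = -2.4980
Δθ = θ'−θ = 0.046837;  (v·dt/L) = 11.5000·0.1/3.4 = 0.338235
tan δ = Δθ·L/(v·dt) = 0.138475  →  δ = 0.1376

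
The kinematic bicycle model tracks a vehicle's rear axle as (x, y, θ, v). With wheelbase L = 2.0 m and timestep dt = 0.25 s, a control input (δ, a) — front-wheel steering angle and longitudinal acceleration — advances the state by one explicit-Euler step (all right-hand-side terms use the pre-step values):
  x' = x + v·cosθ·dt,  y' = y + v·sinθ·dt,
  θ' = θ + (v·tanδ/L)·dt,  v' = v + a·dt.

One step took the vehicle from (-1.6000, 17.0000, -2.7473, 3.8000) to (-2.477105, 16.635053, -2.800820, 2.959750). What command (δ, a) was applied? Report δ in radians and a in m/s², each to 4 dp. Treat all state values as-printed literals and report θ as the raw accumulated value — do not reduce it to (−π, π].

a = (v'−v)/dt = (-0.840250)/0.25 = -3.3610
Δθ = θ'−θ = -0.053520;  (v·dt/L) = 3.8000·0.25/2.0 = 0.475000
tan δ = Δθ·L/(v·dt) = -0.112674  →  δ = -0.1122

δ = -0.1122, a = -3.3610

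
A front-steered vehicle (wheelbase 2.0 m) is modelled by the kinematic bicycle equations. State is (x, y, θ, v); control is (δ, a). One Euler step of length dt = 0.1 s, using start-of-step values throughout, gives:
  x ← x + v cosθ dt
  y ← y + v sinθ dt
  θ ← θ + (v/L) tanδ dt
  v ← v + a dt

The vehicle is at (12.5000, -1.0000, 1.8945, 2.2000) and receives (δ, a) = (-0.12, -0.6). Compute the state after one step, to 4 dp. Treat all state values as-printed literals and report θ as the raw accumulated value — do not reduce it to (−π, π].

x' = 12.5000 + 2.2000·cos(1.8945)·0.1 = 12.4300
y' = -1.0000 + 2.2000·sin(1.8945)·0.1 = -0.7914
θ' = 1.8945 + (2.2000/2.0)·tan(-0.12)·0.1 = 1.8812
v' = 2.2000 − 0.6000·0.1 = 2.1400

(12.4300, -0.7914, 1.8812, 2.1400)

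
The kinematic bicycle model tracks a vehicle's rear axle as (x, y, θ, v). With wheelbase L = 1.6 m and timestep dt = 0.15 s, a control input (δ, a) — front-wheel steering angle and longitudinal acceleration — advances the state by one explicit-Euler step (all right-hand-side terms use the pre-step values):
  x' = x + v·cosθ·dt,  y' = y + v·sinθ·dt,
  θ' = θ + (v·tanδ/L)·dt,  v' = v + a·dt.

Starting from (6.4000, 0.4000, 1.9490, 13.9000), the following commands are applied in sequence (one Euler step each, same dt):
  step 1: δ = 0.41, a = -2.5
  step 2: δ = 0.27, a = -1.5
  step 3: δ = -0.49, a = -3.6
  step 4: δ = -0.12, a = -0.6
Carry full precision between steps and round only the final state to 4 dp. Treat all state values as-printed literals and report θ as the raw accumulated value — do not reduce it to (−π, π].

after step 1 (δ=0.41, a=-2.5): (5.630110, 2.337652, 2.515379, 13.525000)
after step 2 (δ=0.27, a=-1.5): (3.986311, 3.526664, 2.866299, 13.300000)
after step 3 (δ=-0.49, a=-3.6): (2.066432, 4.068963, 2.201231, 12.760000)
after step 4 (δ=-0.12, a=-0.6): (0.938136, 5.615037, 2.056988, 12.670000)

(0.9381, 5.6150, 2.0570, 12.6700)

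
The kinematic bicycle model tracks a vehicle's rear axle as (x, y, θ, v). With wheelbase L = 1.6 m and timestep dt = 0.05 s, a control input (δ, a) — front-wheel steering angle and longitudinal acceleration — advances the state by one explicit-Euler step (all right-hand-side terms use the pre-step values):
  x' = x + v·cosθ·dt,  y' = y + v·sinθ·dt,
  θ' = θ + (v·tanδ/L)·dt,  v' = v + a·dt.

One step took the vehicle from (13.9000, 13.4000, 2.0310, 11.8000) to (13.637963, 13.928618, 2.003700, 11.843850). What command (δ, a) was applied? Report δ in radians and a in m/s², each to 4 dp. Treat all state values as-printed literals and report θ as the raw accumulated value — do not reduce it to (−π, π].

a = (v'−v)/dt = (0.043850)/0.05 = 0.8770
Δθ = θ'−θ = -0.027300;  (v·dt/L) = 11.8000·0.05/1.6 = 0.368750
tan δ = Δθ·L/(v·dt) = -0.074034  →  δ = -0.0739

δ = -0.0739, a = 0.8770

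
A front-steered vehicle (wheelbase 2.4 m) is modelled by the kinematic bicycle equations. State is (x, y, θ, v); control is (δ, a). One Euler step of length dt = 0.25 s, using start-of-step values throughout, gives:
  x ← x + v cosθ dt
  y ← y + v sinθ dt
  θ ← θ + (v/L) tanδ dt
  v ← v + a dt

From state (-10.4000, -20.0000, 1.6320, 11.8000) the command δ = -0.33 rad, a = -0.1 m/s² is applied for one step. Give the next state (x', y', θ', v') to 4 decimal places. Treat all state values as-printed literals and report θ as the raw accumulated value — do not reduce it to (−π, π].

x' = -10.4000 + 11.8000·cos(1.6320)·0.25 = -10.5804
y' = -20.0000 + 11.8000·sin(1.6320)·0.25 = -17.0555
θ' = 1.6320 + (11.8000/2.4)·tan(-0.33)·0.25 = 1.2110
v' = 11.8000 − 0.1000·0.25 = 11.7750

(-10.5804, -17.0555, 1.2110, 11.7750)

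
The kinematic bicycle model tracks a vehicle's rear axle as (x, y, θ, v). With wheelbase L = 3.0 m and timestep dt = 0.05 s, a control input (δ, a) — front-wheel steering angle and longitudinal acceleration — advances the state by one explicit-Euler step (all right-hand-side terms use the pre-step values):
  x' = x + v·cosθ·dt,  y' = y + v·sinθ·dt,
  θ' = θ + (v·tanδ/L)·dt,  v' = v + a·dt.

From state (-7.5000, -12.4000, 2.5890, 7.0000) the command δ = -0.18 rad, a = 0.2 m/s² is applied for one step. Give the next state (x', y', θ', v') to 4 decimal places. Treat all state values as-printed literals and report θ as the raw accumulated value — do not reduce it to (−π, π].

(-7.7979, -12.2163, 2.5678, 7.0100)

x' = -7.5000 + 7.0000·cos(2.5890)·0.05 = -7.7979
y' = -12.4000 + 7.0000·sin(2.5890)·0.05 = -12.2163
θ' = 2.5890 + (7.0000/3.0)·tan(-0.18)·0.05 = 2.5678
v' = 7.0000 + 0.2000·0.05 = 7.0100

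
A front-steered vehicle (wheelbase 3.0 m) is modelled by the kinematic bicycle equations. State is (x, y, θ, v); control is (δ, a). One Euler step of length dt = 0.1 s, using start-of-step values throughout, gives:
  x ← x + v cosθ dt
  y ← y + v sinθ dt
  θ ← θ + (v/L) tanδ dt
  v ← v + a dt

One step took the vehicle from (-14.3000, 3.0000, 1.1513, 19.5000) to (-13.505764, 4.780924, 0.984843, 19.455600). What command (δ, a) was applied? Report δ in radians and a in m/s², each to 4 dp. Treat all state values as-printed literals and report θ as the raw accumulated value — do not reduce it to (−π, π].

δ = -0.2507, a = -0.4440

a = (v'−v)/dt = (-0.044400)/0.1 = -0.4440
Δθ = θ'−θ = -0.166457;  (v·dt/L) = 19.5000·0.1/3.0 = 0.650000
tan δ = Δθ·L/(v·dt) = -0.256088  →  δ = -0.2507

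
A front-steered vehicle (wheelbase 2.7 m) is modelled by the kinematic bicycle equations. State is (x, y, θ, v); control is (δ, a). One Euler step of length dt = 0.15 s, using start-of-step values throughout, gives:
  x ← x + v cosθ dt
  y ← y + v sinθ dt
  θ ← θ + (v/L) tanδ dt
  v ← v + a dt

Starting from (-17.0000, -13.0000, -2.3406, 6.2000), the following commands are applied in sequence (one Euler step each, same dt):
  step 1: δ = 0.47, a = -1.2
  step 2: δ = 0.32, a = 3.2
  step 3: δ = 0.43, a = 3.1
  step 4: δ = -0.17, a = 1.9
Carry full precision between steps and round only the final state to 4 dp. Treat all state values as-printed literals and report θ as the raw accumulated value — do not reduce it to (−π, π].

after step 1 (δ=0.47, a=-1.2): (-17.647275, -13.667784, -2.165634, 6.020000)
after step 2 (δ=0.32, a=3.2): (-18.153293, -14.415684, -2.054803, 6.500000)
after step 3 (δ=0.43, a=3.1): (-18.606988, -15.278694, -1.889189, 6.965000)
after step 4 (δ=-0.17, a=1.9): (-18.934038, -16.270934, -1.955611, 7.250000)

(-18.9340, -16.2709, -1.9556, 7.2500)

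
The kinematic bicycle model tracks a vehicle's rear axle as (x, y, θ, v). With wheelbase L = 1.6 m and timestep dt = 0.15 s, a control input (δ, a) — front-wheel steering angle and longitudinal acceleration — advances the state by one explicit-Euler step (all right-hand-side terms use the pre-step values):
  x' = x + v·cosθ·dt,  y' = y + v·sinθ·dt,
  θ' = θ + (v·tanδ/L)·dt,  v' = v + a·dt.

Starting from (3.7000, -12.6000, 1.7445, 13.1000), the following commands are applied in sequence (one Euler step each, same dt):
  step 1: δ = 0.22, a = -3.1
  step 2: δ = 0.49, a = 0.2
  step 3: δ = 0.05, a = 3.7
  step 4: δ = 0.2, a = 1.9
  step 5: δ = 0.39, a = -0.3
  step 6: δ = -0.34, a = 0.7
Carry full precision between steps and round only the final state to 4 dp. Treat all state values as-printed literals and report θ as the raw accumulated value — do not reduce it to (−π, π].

(-4.8344, -7.5441, 3.0357, 13.5650)

after step 1 (δ=0.22, a=-3.1): (3.360386, -10.664570, 2.019133, 12.635000)
after step 2 (δ=0.49, a=0.2): (2.538858, -8.956629, 2.650948, 12.665000)
after step 3 (δ=0.05, a=3.7): (0.863223, -8.061476, 2.710364, 13.220000)
after step 4 (δ=0.2, a=1.9): (-0.938239, -7.232608, 2.961598, 13.505000)
after step 5 (δ=0.39, a=-0.3): (-2.931262, -6.869949, 3.482032, 13.460000)
after step 6 (δ=-0.34, a=0.7): (-4.834388, -7.544096, 3.035660, 13.565000)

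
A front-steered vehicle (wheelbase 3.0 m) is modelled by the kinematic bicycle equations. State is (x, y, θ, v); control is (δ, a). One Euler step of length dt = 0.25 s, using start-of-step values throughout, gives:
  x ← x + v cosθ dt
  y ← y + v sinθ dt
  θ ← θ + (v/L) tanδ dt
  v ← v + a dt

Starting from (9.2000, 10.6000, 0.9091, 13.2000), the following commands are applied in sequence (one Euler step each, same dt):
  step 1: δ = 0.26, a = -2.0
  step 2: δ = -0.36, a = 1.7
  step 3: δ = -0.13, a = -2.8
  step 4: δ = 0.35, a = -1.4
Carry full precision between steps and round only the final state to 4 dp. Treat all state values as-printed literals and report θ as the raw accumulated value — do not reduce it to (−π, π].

after step 1 (δ=0.26, a=-2.0): (11.227705, 13.203538, 1.201724, 12.700000)
after step 2 (δ=-0.36, a=1.7): (12.373088, 16.164741, 0.803364, 13.125000)
after step 3 (δ=-0.13, a=-2.8): (14.651226, 18.526243, 0.660370, 12.425000)
after step 4 (δ=0.35, a=-1.4): (17.104434, 20.431645, 1.038327, 12.075000)

(17.1044, 20.4316, 1.0383, 12.0750)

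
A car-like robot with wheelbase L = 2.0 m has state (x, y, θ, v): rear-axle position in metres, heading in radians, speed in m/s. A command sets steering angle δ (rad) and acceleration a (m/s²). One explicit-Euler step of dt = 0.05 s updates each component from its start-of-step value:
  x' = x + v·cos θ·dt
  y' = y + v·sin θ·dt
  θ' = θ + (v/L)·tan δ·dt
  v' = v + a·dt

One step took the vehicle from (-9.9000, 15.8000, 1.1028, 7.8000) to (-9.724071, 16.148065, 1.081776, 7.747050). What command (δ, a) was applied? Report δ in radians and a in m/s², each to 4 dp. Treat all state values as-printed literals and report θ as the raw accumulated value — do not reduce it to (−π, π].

a = (v'−v)/dt = (-0.052950)/0.05 = -1.0590
Δθ = θ'−θ = -0.021024;  (v·dt/L) = 7.8000·0.05/2.0 = 0.195000
tan δ = Δθ·L/(v·dt) = -0.107815  →  δ = -0.1074

δ = -0.1074, a = -1.0590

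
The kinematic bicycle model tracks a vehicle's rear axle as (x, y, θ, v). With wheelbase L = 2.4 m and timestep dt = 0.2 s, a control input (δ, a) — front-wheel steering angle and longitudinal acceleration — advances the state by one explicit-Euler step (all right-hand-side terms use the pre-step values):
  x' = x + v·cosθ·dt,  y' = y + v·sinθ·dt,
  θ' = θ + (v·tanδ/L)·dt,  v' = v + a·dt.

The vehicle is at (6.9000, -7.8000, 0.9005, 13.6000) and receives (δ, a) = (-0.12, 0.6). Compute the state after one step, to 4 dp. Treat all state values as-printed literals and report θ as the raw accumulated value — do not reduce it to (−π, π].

x' = 6.9000 + 13.6000·cos(0.9005)·0.2 = 8.5897
y' = -7.8000 + 13.6000·sin(0.9005)·0.2 = -5.6685
θ' = 0.9005 + (13.6000/2.4)·tan(-0.12)·0.2 = 0.7638
v' = 13.6000 + 0.6000·0.2 = 13.7200

(8.5897, -5.6685, 0.7638, 13.7200)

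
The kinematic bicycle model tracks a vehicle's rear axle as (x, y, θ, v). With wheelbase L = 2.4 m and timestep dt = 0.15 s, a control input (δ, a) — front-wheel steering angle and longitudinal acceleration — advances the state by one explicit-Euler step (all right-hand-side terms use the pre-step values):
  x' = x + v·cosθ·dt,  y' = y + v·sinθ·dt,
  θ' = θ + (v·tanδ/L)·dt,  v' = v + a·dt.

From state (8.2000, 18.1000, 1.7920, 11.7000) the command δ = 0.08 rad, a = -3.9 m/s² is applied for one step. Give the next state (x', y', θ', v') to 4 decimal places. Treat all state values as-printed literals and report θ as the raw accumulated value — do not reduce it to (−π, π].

(7.8149, 19.8122, 1.8506, 11.1150)

x' = 8.2000 + 11.7000·cos(1.7920)·0.15 = 7.8149
y' = 18.1000 + 11.7000·sin(1.7920)·0.15 = 19.8122
θ' = 1.7920 + (11.7000/2.4)·tan(0.08)·0.15 = 1.8506
v' = 11.7000 − 3.9000·0.15 = 11.1150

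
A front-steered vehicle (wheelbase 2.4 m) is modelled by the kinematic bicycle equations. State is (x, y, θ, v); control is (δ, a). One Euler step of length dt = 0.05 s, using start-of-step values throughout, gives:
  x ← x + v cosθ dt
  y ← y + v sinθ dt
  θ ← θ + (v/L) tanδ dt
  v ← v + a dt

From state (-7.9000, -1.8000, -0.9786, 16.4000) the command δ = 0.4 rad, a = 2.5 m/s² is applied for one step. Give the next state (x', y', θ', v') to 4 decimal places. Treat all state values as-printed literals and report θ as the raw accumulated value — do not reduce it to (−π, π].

x' = -7.9000 + 16.4000·cos(-0.9786)·0.05 = -7.4423
y' = -1.8000 + 16.4000·sin(-0.9786)·0.05 = -2.4804
θ' = -0.9786 + (16.4000/2.4)·tan(0.4)·0.05 = -0.8341
v' = 16.4000 + 2.5000·0.05 = 16.5250

(-7.4423, -2.4804, -0.8341, 16.5250)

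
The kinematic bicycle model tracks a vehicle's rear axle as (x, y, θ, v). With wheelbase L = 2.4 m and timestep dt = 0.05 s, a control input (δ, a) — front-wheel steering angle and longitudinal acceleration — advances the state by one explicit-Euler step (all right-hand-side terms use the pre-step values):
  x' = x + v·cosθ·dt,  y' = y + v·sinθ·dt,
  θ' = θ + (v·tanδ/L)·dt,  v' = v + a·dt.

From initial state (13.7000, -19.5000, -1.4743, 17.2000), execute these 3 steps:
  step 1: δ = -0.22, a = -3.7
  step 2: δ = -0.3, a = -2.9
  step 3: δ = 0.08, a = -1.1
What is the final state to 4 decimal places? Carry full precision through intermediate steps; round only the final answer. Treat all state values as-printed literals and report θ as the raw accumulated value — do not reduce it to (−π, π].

(13.7182, -22.0465, -1.6359, 16.8150)

after step 1 (δ=-0.22, a=-3.7): (13.782858, -20.355999, -1.554430, 17.015000)
after step 2 (δ=-0.3, a=-2.9): (13.796781, -21.206635, -1.664084, 16.870000)
after step 3 (δ=0.08, a=-1.1): (13.718207, -22.046468, -1.635907, 16.815000)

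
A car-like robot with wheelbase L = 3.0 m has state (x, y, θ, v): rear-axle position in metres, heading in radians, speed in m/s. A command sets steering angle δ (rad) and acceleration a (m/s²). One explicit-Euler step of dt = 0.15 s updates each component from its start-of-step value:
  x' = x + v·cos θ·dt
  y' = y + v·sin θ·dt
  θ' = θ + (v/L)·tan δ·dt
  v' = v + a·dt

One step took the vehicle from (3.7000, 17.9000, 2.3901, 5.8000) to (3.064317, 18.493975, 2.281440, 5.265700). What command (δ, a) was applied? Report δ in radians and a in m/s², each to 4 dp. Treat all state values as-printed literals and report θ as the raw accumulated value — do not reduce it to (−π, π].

δ = -0.3585, a = -3.5620

a = (v'−v)/dt = (-0.534300)/0.15 = -3.5620
Δθ = θ'−θ = -0.108660;  (v·dt/L) = 5.8000·0.15/3.0 = 0.290000
tan δ = Δθ·L/(v·dt) = -0.374690  →  δ = -0.3585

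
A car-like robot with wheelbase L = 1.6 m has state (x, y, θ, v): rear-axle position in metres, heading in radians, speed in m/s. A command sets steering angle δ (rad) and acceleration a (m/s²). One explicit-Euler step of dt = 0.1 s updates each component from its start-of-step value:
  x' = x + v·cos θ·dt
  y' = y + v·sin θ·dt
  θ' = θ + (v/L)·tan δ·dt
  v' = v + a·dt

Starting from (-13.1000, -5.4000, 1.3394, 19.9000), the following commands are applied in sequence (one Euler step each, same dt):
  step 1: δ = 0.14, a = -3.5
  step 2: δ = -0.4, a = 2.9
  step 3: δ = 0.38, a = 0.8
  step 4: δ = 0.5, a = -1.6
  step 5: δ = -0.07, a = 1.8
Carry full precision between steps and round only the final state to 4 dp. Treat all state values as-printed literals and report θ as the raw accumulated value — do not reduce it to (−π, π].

(-12.4248, 3.7702, 2.0869, 19.9400)

after step 1 (δ=0.14, a=-3.5): (-12.643620, -3.463039, 1.514672, 19.550000)
after step 2 (δ=-0.4, a=2.9): (-12.533953, -1.511118, 0.998071, 19.840000)
after step 3 (δ=0.38, a=0.8): (-11.458775, 0.156290, 1.493343, 19.920000)
after step 4 (δ=0.5, a=-1.6): (-11.304642, 2.142318, 2.173490, 19.760000)
after step 5 (δ=-0.07, a=1.8): (-12.424764, 3.770170, 2.086898, 19.940000)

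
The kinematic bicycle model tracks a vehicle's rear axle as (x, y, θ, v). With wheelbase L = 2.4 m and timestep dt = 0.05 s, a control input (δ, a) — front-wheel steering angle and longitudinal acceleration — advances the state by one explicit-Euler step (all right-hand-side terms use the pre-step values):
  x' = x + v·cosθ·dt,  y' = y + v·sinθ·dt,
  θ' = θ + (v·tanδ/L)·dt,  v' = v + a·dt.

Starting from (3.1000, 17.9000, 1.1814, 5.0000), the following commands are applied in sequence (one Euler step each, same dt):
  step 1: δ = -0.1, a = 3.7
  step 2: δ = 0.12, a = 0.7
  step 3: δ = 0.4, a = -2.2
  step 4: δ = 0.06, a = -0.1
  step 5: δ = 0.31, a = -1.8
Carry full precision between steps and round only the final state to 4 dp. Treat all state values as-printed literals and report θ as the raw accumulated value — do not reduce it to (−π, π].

(3.5635, 19.0937, 1.2704, 5.0150)

after step 1 (δ=-0.1, a=3.7): (3.194908, 18.131285, 1.170948, 5.185000)
after step 2 (δ=0.12, a=0.7): (3.295828, 18.370085, 1.183974, 5.220000)
after step 3 (δ=0.4, a=-2.2): (3.394290, 18.611800, 1.229952, 5.110000)
after step 4 (δ=0.06, a=-0.1): (3.479699, 18.852602, 1.236347, 5.105000)
after step 5 (δ=0.31, a=-1.8): (3.563484, 19.093709, 1.270416, 5.015000)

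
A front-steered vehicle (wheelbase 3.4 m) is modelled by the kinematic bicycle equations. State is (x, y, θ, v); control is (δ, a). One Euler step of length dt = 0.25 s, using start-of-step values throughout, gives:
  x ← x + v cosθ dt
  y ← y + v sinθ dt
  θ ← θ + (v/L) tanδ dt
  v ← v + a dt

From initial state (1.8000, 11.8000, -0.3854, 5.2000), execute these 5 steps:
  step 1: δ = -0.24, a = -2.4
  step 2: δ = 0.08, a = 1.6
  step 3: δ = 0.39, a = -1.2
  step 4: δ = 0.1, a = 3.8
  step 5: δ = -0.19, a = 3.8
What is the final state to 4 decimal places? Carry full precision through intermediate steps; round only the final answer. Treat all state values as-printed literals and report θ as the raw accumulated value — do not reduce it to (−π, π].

(7.6349, 9.5161, -0.3460, 6.6000)

after step 1 (δ=-0.24, a=-2.4): (3.004643, 11.311291, -0.478968, 4.600000)
after step 2 (δ=0.08, a=1.6): (4.025234, 10.781298, -0.451851, 5.000000)
after step 3 (δ=0.39, a=-1.2): (5.149784, 10.235508, -0.300728, 4.700000)
after step 4 (δ=0.1, a=3.8): (6.272052, 9.887454, -0.266054, 5.650000)
after step 5 (δ=-0.19, a=3.8): (7.634854, 9.516071, -0.345951, 6.600000)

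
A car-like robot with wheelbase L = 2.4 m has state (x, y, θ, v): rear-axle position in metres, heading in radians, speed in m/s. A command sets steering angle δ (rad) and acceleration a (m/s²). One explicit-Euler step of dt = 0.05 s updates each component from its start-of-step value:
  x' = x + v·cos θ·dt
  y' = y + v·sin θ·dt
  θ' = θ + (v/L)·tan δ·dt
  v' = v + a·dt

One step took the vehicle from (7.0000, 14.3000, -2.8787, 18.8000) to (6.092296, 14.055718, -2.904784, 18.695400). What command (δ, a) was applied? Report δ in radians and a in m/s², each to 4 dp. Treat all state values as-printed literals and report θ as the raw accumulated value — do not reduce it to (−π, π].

δ = -0.0665, a = -2.0920

a = (v'−v)/dt = (-0.104600)/0.05 = -2.0920
Δθ = θ'−θ = -0.026084;  (v·dt/L) = 18.8000·0.05/2.4 = 0.391667
tan δ = Δθ·L/(v·dt) = -0.066597  →  δ = -0.0665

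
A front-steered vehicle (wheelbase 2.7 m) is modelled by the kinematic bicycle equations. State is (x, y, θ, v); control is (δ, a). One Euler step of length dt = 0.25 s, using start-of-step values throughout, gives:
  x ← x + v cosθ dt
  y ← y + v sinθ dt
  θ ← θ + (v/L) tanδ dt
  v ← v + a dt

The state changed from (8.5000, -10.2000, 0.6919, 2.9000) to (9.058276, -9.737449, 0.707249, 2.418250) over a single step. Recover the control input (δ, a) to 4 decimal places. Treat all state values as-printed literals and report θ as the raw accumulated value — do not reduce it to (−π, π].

a = (v'−v)/dt = (-0.481750)/0.25 = -1.9270
Δθ = θ'−θ = 0.015349;  (v·dt/L) = 2.9000·0.25/2.7 = 0.268519
tan δ = Δθ·L/(v·dt) = 0.057162  →  δ = 0.0571

δ = 0.0571, a = -1.9270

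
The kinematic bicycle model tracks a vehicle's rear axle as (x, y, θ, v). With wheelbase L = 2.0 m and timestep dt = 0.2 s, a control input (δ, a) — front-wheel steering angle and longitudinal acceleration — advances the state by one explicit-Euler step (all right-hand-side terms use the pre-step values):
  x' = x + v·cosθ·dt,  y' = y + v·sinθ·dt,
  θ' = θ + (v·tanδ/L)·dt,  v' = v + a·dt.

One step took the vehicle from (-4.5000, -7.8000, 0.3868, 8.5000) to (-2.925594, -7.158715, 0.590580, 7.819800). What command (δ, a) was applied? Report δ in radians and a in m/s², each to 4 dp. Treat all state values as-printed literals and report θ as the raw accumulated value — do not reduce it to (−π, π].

δ = 0.2353, a = -3.4010

a = (v'−v)/dt = (-0.680200)/0.2 = -3.4010
Δθ = θ'−θ = 0.203780;  (v·dt/L) = 8.5000·0.2/2.0 = 0.850000
tan δ = Δθ·L/(v·dt) = 0.239741  →  δ = 0.2353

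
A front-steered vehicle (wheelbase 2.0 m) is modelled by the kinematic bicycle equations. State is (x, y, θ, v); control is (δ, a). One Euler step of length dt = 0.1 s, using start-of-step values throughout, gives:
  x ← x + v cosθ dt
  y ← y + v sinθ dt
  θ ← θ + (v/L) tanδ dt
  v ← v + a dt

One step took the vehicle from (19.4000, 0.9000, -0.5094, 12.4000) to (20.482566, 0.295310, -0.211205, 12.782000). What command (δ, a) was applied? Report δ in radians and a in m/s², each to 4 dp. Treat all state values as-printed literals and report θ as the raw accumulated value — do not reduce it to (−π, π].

a = (v'−v)/dt = (0.382000)/0.1 = 3.8200
Δθ = θ'−θ = 0.298195;  (v·dt/L) = 12.4000·0.1/2.0 = 0.620000
tan δ = Δθ·L/(v·dt) = 0.480960  →  δ = 0.4483

δ = 0.4483, a = 3.8200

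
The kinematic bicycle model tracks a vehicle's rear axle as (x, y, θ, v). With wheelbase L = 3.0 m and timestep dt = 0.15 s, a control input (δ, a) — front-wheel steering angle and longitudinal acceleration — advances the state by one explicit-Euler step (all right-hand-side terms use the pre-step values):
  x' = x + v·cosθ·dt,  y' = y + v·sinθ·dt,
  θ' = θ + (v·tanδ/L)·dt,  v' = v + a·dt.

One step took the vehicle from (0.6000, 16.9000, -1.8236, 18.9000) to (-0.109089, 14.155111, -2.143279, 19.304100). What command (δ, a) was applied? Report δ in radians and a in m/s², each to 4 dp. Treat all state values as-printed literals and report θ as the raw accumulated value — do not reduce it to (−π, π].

δ = -0.3262, a = 2.6940

a = (v'−v)/dt = (0.404100)/0.15 = 2.6940
Δθ = θ'−θ = -0.319679;  (v·dt/L) = 18.9000·0.15/3.0 = 0.945000
tan δ = Δθ·L/(v·dt) = -0.338285  →  δ = -0.3262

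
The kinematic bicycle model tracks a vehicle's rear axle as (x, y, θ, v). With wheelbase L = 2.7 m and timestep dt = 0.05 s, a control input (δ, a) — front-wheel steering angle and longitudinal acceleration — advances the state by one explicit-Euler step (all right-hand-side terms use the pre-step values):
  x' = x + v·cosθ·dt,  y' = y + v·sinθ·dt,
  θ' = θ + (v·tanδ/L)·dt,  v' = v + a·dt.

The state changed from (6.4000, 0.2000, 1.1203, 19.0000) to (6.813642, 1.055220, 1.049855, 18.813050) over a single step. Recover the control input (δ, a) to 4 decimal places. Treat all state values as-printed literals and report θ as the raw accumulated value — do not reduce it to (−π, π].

a = (v'−v)/dt = (-0.186950)/0.05 = -3.7390
Δθ = θ'−θ = -0.070445;  (v·dt/L) = 19.0000·0.05/2.7 = 0.351852
tan δ = Δθ·L/(v·dt) = -0.200212  →  δ = -0.1976

δ = -0.1976, a = -3.7390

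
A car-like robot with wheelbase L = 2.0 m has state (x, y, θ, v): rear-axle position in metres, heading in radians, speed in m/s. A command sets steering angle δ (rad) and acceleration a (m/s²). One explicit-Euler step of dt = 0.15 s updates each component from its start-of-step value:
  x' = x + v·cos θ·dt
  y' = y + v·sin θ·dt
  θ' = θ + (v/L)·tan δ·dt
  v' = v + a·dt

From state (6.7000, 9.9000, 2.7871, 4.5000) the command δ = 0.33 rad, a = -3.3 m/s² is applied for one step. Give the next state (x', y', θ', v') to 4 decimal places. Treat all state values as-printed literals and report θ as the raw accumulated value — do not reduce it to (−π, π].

(6.0670, 10.1343, 2.9027, 4.0050)

x' = 6.7000 + 4.5000·cos(2.7871)·0.15 = 6.0670
y' = 9.9000 + 4.5000·sin(2.7871)·0.15 = 10.1343
θ' = 2.7871 + (4.5000/2.0)·tan(0.33)·0.15 = 2.9027
v' = 4.5000 − 3.3000·0.15 = 4.0050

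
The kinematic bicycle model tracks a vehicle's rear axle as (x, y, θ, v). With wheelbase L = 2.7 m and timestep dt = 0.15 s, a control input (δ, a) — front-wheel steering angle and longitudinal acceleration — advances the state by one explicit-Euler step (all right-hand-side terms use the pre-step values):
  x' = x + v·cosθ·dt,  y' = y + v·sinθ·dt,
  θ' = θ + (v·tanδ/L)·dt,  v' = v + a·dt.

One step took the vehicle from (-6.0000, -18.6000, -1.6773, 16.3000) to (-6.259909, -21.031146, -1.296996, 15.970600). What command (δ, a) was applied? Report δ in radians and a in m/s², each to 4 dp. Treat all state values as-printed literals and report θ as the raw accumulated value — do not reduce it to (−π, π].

δ = 0.3976, a = -2.1960

a = (v'−v)/dt = (-0.329400)/0.15 = -2.1960
Δθ = θ'−θ = 0.380304;  (v·dt/L) = 16.3000·0.15/2.7 = 0.905556
tan δ = Δθ·L/(v·dt) = 0.419968  →  δ = 0.3976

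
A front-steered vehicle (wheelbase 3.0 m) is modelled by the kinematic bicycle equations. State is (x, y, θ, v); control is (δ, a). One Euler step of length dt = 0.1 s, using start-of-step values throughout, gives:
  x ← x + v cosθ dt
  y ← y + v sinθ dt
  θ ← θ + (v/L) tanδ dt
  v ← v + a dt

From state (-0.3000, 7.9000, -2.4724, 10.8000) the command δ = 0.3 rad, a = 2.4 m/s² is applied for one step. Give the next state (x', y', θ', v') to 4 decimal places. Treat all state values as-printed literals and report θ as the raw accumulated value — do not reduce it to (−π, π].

(-1.1471, 7.2300, -2.3610, 11.0400)

x' = -0.3000 + 10.8000·cos(-2.4724)·0.1 = -1.1471
y' = 7.9000 + 10.8000·sin(-2.4724)·0.1 = 7.2300
θ' = -2.4724 + (10.8000/3.0)·tan(0.3)·0.1 = -2.3610
v' = 10.8000 + 2.4000·0.1 = 11.0400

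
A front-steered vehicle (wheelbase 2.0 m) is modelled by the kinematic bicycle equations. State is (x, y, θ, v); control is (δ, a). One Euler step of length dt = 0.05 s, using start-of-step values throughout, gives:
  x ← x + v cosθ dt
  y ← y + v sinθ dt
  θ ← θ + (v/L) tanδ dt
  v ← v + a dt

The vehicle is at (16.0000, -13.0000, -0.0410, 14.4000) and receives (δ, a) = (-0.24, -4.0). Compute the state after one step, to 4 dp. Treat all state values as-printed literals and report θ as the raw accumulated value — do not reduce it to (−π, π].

(16.7194, -13.0295, -0.1291, 14.2000)

x' = 16.0000 + 14.4000·cos(-0.0410)·0.05 = 16.7194
y' = -13.0000 + 14.4000·sin(-0.0410)·0.05 = -13.0295
θ' = -0.0410 + (14.4000/2.0)·tan(-0.24)·0.05 = -0.1291
v' = 14.4000 − 4.0000·0.05 = 14.2000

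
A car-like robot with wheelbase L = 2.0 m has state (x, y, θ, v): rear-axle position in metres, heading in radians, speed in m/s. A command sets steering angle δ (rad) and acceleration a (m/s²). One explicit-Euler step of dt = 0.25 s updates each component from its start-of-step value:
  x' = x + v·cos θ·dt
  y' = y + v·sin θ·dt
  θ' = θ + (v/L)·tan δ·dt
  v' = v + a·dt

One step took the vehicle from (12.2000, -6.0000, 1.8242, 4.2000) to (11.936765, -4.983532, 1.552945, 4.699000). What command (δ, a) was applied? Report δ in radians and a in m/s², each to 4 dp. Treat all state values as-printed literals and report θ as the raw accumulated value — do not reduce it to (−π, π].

a = (v'−v)/dt = (0.499000)/0.25 = 1.9960
Δθ = θ'−θ = -0.271255;  (v·dt/L) = 4.2000·0.25/2.0 = 0.525000
tan δ = Δθ·L/(v·dt) = -0.516676  →  δ = -0.4769

δ = -0.4769, a = 1.9960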